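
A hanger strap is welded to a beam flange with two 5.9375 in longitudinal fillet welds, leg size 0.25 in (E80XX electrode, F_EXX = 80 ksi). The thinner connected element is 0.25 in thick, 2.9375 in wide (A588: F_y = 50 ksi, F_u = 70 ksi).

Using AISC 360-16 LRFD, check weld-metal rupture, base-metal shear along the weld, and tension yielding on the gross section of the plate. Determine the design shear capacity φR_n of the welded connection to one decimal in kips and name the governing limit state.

Weld metal: throat = 0.707×0.25 = 0.17675 in, L = 2×5.9375 = 11.875 in. φR_n = 0.75 × 0.6 × 80 × 0.17675 × 11.875 = 75.6 kips.
Base metal shear (0.25 in plate): yield φR_n = 1.0×0.6×50×0.25×11.875 = 89.1 kips; rupture φR_n = 0.75×0.6×70×0.25×11.875 = 93.5 kips; take 89.1 kips (yield).
Tension yield (gross): A_g = 2.9375×0.25 = 0.73438 in². φR_n = 0.90 × 50 × 0.73438 = 33.0 kips.
Governing: min(75.6, 89.1, 33.0) = 33.0 kips → gross-section yield.

33.0 kips (gross-section yield governs)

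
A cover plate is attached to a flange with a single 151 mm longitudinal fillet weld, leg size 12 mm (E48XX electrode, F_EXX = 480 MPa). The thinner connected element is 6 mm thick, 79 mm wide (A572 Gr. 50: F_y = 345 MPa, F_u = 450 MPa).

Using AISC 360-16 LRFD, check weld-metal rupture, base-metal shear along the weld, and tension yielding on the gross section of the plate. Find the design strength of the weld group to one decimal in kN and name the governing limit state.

Weld metal: throat = 0.707×12 = 8.484 mm, L = 151 mm. φR_n = 0.75 × 0.6 × 480 × 8.484 × 151 = 276.7 kN.
Base metal shear (6 mm plate): yield φR_n = 1.0×0.6×345×6×151 = 187.5 kN; rupture φR_n = 0.75×0.6×450×6×151 = 183.5 kN; take 183.5 kN (rupture).
Tension yield (gross): A_g = 79×6 = 474 mm². φR_n = 0.90 × 345 × 474 = 147.2 kN.
Governing: min(276.7, 183.5, 147.2) = 147.2 kN → gross-section yield.

147.2 kN (gross-section yield governs)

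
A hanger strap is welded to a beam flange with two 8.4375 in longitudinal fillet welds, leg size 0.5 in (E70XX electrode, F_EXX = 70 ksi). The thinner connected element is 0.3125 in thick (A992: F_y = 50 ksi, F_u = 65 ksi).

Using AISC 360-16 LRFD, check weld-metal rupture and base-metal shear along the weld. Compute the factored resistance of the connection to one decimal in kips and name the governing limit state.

154.2 kips (base-metal shear governs)

Weld metal: throat = 0.707×0.5 = 0.3535 in, L = 2×8.4375 = 16.875 in. φR_n = 0.75 × 0.6 × 70 × 0.3535 × 16.875 = 187.9 kips.
Base metal shear (0.3125 in plate): yield φR_n = 1.0×0.6×50×0.3125×16.875 = 158.2 kips; rupture φR_n = 0.75×0.6×65×0.3125×16.875 = 154.2 kips; take 154.2 kips (rupture).
Governing: min(187.9, 154.2) = 154.2 kips → base-metal shear.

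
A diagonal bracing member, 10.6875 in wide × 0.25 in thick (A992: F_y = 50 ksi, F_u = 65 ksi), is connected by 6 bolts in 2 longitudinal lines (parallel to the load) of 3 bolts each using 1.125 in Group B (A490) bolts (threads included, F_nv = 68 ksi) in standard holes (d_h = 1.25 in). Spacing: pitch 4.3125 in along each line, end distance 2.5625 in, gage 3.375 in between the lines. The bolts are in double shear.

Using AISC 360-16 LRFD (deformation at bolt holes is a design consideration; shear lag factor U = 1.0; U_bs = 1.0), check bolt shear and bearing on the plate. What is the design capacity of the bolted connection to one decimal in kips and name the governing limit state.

188.3 kips (bearing governs)

Bolt shear: A_b = π(1.125)²/4 = 0.99402 in². φR_n = 0.75 × 68 × 0.99402 × 6 × 2 = 608.3 kips.
Bearing (0.25 in plate, F_u = 65 ksi): end bolts L_c = 2.5625 − 1.25/2 = 1.9375, R_n = min(1.2×1.9375×0.25×65, 2.4×1.125×0.25×65) = 37.781 kips/bolt; interior L_c = 4.3125 − 1.25 = 3.0625, R_n = 43.875 kips/bolt. φR_n = 0.75 × (2×37.781 + 4×43.875) = 188.3 kips.
Governing: min(608.3, 188.3) = 188.3 kips → bearing.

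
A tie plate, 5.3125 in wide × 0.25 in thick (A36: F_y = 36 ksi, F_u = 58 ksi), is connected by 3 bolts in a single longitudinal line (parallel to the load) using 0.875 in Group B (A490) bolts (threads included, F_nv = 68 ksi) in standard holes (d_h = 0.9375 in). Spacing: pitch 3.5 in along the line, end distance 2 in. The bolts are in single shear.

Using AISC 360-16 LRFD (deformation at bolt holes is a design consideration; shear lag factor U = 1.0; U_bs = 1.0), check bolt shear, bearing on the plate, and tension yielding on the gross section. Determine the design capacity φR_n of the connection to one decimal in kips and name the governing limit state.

43.0 kips (gross-section yield governs)

Bolt shear: A_b = π(0.875)²/4 = 0.60132 in². φR_n = 0.75 × 68 × 0.60132 × 3 × 1 = 92.0 kips.
Bearing (0.25 in plate, F_u = 58 ksi): end bolts L_c = 2 − 0.9375/2 = 1.53125, R_n = min(1.2×1.53125×0.25×58, 2.4×0.875×0.25×58) = 26.644 kips/bolt; interior L_c = 3.5 − 0.9375 = 2.5625, R_n = 30.45 kips/bolt. φR_n = 0.75 × (1×26.644 + 2×30.45) = 65.7 kips.
Tension yield (gross): A_g = 5.3125×0.25 = 1.3281 in². φR_n = 0.90 × 36 × 1.3281 = 43.0 kips.
Governing: min(92.0, 65.7, 43.0) = 43.0 kips → gross-section yield.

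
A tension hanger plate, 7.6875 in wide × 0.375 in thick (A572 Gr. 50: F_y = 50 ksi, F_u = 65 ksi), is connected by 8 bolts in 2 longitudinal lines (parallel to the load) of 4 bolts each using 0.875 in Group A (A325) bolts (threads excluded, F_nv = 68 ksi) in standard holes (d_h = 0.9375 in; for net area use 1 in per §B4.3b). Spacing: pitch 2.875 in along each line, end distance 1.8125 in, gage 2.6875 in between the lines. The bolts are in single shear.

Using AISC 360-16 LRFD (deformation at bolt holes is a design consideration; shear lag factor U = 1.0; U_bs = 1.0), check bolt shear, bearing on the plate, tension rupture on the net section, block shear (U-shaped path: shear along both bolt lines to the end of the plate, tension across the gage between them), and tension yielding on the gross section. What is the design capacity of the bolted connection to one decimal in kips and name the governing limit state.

Bolt shear: A_b = π(0.875)²/4 = 0.60132 in². φR_n = 0.75 × 68 × 0.60132 × 8 × 1 = 245.3 kips.
Bearing (0.375 in plate, F_u = 65 ksi): end bolts L_c = 1.8125 − 0.9375/2 = 1.34375, R_n = min(1.2×1.34375×0.375×65, 2.4×0.875×0.375×65) = 39.305 kips/bolt; interior L_c = 2.875 − 0.9375 = 1.9375, R_n = 51.188 kips/bolt. φR_n = 0.75 × (2×39.305 + 6×51.188) = 289.3 kips.
Tension rupture (net): A_n = (7.6875 − 2×1)×0.375 = 2.1328 in² (U = 1.0, A_e = A_n). φR_n = 0.75 × 65 × 2.1328 = 104.0 kips.
Block shear: shear path 2×[1.8125+3×2.875] = 2×10.4375 in, A_gv = 7.8281, A_nv = 2×(10.4375 − 3.5×1)×0.375 = 5.2031 in²; tension across gage: (2.6875 − 1×1)×0.375 = 0.63281 in². R_n = min(0.6×65×5.2031, 0.6×50×7.8281) + 1.0×65×0.63281 = min(202.92, 234.84) + 41.133 = 244.05 kips. φR_n = 0.75 × 244.05 = 183.0 kips.
Tension yield (gross): A_g = 7.6875×0.375 = 2.8828 in². φR_n = 0.90 × 50 × 2.8828 = 129.7 kips.
Governing: min(245.3, 289.3, 104.0, 183.0, 129.7) = 104.0 kips → net-section rupture.

104.0 kips (net-section rupture governs)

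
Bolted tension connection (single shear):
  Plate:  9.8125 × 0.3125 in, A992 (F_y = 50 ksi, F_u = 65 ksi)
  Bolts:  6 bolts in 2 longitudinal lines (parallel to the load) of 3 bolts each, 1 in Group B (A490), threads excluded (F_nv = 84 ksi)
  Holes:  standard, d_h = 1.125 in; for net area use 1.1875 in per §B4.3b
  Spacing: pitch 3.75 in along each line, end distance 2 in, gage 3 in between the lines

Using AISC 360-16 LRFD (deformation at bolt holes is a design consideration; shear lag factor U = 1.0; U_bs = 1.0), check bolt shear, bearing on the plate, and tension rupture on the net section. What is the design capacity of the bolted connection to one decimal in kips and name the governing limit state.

113.3 kips (net-section rupture governs)

Bolt shear: A_b = π(1)²/4 = 0.7854 in². φR_n = 0.75 × 84 × 0.7854 × 6 × 1 = 296.9 kips.
Bearing (0.3125 in plate, F_u = 65 ksi): end bolts L_c = 2 − 1.125/2 = 1.4375, R_n = min(1.2×1.4375×0.3125×65, 2.4×1×0.3125×65) = 35.039 kips/bolt; interior L_c = 3.75 − 1.125 = 2.625, R_n = 48.75 kips/bolt. φR_n = 0.75 × (2×35.039 + 4×48.75) = 198.8 kips.
Tension rupture (net): A_n = (9.8125 − 2×1.1875)×0.3125 = 2.3242 in² (U = 1.0, A_e = A_n). φR_n = 0.75 × 65 × 2.3242 = 113.3 kips.
Governing: min(296.9, 198.8, 113.3) = 113.3 kips → net-section rupture.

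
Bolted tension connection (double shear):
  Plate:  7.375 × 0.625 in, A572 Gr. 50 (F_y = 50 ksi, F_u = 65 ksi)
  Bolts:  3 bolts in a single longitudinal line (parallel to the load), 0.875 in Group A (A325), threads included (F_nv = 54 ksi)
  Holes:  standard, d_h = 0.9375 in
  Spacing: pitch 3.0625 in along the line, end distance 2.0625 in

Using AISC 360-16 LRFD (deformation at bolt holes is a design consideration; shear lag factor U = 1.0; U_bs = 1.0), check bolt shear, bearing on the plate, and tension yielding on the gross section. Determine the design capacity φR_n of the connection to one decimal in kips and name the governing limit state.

Bolt shear: A_b = π(0.875)²/4 = 0.60132 in². φR_n = 0.75 × 54 × 0.60132 × 3 × 2 = 146.1 kips.
Bearing (0.625 in plate, F_u = 65 ksi): end bolts L_c = 2.0625 − 0.9375/2 = 1.59375, R_n = min(1.2×1.59375×0.625×65, 2.4×0.875×0.625×65) = 77.695 kips/bolt; interior L_c = 3.0625 − 0.9375 = 2.125, R_n = 85.313 kips/bolt. φR_n = 0.75 × (1×77.695 + 2×85.313) = 186.2 kips.
Tension yield (gross): A_g = 7.375×0.625 = 4.6094 in². φR_n = 0.90 × 50 × 4.6094 = 207.4 kips.
Governing: min(146.1, 186.2, 207.4) = 146.1 kips → bolt shear.

146.1 kips (bolt shear governs)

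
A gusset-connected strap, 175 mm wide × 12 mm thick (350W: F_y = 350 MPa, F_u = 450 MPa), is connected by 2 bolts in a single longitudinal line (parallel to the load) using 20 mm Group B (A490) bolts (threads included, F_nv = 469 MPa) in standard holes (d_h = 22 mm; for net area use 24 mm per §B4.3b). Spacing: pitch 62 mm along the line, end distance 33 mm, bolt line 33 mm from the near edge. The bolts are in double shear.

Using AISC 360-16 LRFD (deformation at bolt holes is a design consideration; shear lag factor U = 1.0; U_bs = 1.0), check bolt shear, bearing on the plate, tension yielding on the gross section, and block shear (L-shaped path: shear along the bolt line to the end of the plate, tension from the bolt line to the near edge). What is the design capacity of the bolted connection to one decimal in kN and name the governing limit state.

228.4 kN (block shear governs)

Bolt shear: A_b = π(20)²/4 = 314.16 mm². φR_n = 0.75 × 469 × 314.16 × 2 × 2 = 442.0 kN.
Bearing (12 mm plate, F_u = 450 MPa): end bolts L_c = 33 − 22/2 = 22, R_n = min(1.2×22×12×450, 2.4×20×12×450) = 142.56 kN/bolt; interior L_c = 62 − 22 = 40, R_n = 259.2 kN/bolt. φR_n = 0.75 × (1×142.56 + 1×259.2) = 301.3 kN.
Tension yield (gross): A_g = 175×12 = 2100 mm². φR_n = 0.90 × 350 × 2100 = 661.5 kN.
Block shear: shear path 1×[33+1×62] = 1×95 mm, A_gv = 1140, A_nv = 1×(95 − 1.5×24)×12 = 708 mm²; tension to near edge: (33 − 0.5×24)×12 = 252 mm². R_n = min(0.6×450×708, 0.6×350×1140) + 1.0×450×252 = min(191.16, 239.4) + 113.4 = 304.56 kN. φR_n = 0.75 × 304.56 = 228.4 kN.
Governing: min(442.0, 301.3, 661.5, 228.4) = 228.4 kN → block shear.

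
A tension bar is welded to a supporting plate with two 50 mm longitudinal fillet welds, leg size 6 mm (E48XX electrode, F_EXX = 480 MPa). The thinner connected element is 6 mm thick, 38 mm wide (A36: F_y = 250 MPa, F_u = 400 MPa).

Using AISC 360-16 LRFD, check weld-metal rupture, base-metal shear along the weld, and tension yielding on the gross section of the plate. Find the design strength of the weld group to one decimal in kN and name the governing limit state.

Weld metal: throat = 0.707×6 = 4.242 mm, L = 2×50 = 100 mm. φR_n = 0.75 × 0.6 × 480 × 4.242 × 100 = 91.6 kN.
Base metal shear (6 mm plate): yield φR_n = 1.0×0.6×250×6×100 = 90.0 kN; rupture φR_n = 0.75×0.6×400×6×100 = 108.0 kN; take 90.0 kN (yield).
Tension yield (gross): A_g = 38×6 = 228 mm². φR_n = 0.90 × 250 × 228 = 51.3 kN.
Governing: min(91.6, 90.0, 51.3) = 51.3 kN → gross-section yield.

51.3 kN (gross-section yield governs)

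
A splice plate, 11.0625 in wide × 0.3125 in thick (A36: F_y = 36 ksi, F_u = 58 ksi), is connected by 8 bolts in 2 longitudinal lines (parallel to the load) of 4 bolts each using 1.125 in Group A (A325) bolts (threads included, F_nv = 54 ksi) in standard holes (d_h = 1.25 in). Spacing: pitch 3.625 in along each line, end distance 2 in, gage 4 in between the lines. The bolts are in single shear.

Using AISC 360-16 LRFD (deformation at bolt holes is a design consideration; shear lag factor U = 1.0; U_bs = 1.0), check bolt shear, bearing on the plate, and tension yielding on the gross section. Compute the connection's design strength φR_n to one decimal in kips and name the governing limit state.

Bolt shear: A_b = π(1.125)²/4 = 0.99402 in². φR_n = 0.75 × 54 × 0.99402 × 8 × 1 = 322.1 kips.
Bearing (0.3125 in plate, F_u = 58 ksi): end bolts L_c = 2 − 1.25/2 = 1.375, R_n = min(1.2×1.375×0.3125×58, 2.4×1.125×0.3125×58) = 29.906 kips/bolt; interior L_c = 3.625 − 1.25 = 2.375, R_n = 48.938 kips/bolt. φR_n = 0.75 × (2×29.906 + 6×48.938) = 265.1 kips.
Tension yield (gross): A_g = 11.0625×0.3125 = 3.457 in². φR_n = 0.90 × 36 × 3.457 = 112.0 kips.
Governing: min(322.1, 265.1, 112.0) = 112.0 kips → gross-section yield.

112.0 kips (gross-section yield governs)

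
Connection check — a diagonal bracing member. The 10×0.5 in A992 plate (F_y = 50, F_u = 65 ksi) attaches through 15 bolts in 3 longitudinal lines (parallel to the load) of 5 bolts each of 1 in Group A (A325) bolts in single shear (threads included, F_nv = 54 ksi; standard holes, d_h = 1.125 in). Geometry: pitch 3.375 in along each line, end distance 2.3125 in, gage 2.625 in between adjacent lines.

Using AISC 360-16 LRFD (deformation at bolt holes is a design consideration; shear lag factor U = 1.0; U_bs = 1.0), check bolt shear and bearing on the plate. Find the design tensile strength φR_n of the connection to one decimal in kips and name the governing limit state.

477.1 kips (bolt shear governs)

Bolt shear: A_b = π(1)²/4 = 0.7854 in². φR_n = 0.75 × 54 × 0.7854 × 15 × 1 = 477.1 kips.
Bearing (0.5 in plate, F_u = 65 ksi): end bolts L_c = 2.3125 − 1.125/2 = 1.75, R_n = min(1.2×1.75×0.5×65, 2.4×1×0.5×65) = 68.25 kips/bolt; interior L_c = 3.375 − 1.125 = 2.25, R_n = 78 kips/bolt. φR_n = 0.75 × (3×68.25 + 12×78) = 855.6 kips.
Governing: min(477.1, 855.6) = 477.1 kips → bolt shear.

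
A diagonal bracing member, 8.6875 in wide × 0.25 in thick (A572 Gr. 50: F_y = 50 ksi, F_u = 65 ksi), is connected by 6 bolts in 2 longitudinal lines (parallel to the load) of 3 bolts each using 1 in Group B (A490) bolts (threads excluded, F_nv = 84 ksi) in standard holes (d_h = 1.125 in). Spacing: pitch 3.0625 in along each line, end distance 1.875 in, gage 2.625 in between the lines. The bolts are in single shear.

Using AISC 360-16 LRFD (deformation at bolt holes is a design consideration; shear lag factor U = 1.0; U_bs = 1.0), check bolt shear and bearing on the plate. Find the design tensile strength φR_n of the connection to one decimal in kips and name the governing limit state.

Bolt shear: A_b = π(1)²/4 = 0.7854 in². φR_n = 0.75 × 84 × 0.7854 × 6 × 1 = 296.9 kips.
Bearing (0.25 in plate, F_u = 65 ksi): end bolts L_c = 1.875 − 1.125/2 = 1.3125, R_n = min(1.2×1.3125×0.25×65, 2.4×1×0.25×65) = 25.594 kips/bolt; interior L_c = 3.0625 − 1.125 = 1.9375, R_n = 37.781 kips/bolt. φR_n = 0.75 × (2×25.594 + 4×37.781) = 151.7 kips.
Governing: min(296.9, 151.7) = 151.7 kips → bearing.

151.7 kips (bearing governs)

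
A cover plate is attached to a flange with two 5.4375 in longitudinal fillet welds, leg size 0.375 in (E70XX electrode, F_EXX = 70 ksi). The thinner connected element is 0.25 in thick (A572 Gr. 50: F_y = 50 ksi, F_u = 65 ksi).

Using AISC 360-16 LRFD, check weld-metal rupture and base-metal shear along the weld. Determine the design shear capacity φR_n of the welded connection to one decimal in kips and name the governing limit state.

Weld metal: throat = 0.707×0.375 = 0.26513 in, L = 2×5.4375 = 10.875 in. φR_n = 0.75 × 0.6 × 70 × 0.26513 × 10.875 = 90.8 kips.
Base metal shear (0.25 in plate): yield φR_n = 1.0×0.6×50×0.25×10.875 = 81.6 kips; rupture φR_n = 0.75×0.6×65×0.25×10.875 = 79.5 kips; take 79.5 kips (rupture).
Governing: min(90.8, 79.5) = 79.5 kips → base-metal shear.

79.5 kips (base-metal shear governs)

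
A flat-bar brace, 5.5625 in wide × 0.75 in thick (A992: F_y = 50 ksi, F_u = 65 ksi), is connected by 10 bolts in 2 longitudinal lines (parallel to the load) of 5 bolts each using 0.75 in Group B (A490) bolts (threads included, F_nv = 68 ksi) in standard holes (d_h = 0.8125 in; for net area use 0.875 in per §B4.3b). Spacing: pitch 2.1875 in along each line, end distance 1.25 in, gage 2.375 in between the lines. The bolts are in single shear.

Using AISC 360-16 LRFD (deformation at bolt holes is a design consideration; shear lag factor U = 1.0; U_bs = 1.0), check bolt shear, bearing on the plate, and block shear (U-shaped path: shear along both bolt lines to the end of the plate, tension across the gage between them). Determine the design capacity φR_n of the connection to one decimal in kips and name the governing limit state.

225.3 kips (bolt shear governs)

Bolt shear: A_b = π(0.75)²/4 = 0.44179 in². φR_n = 0.75 × 68 × 0.44179 × 10 × 1 = 225.3 kips.
Bearing (0.75 in plate, F_u = 65 ksi): end bolts L_c = 1.25 − 0.8125/2 = 0.84375, R_n = min(1.2×0.84375×0.75×65, 2.4×0.75×0.75×65) = 49.359 kips/bolt; interior L_c = 2.1875 − 0.8125 = 1.375, R_n = 80.438 kips/bolt. φR_n = 0.75 × (2×49.359 + 8×80.438) = 556.7 kips.
Block shear: shear path 2×[1.25+4×2.1875] = 2×10 in, A_gv = 15, A_nv = 2×(10 − 4.5×0.875)×0.75 = 9.0938 in²; tension across gage: (2.375 − 1×0.875)×0.75 = 1.125 in². R_n = min(0.6×65×9.0938, 0.6×50×15) + 1.0×65×1.125 = min(354.66, 450) + 73.125 = 427.79 kips. φR_n = 0.75 × 427.79 = 320.8 kips.
Governing: min(225.3, 556.7, 320.8) = 225.3 kips → bolt shear.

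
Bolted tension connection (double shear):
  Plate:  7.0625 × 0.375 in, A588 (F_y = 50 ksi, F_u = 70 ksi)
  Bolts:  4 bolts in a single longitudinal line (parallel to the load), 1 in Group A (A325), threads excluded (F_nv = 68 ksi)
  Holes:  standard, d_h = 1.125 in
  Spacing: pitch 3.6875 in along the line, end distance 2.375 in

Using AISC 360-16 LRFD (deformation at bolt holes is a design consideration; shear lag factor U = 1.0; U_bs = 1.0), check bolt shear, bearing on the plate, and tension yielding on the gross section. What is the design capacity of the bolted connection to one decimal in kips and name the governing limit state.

119.2 kips (gross-section yield governs)

Bolt shear: A_b = π(1)²/4 = 0.7854 in². φR_n = 0.75 × 68 × 0.7854 × 4 × 2 = 320.4 kips.
Bearing (0.375 in plate, F_u = 70 ksi): end bolts L_c = 2.375 − 1.125/2 = 1.8125, R_n = min(1.2×1.8125×0.375×70, 2.4×1×0.375×70) = 57.094 kips/bolt; interior L_c = 3.6875 − 1.125 = 2.5625, R_n = 63 kips/bolt. φR_n = 0.75 × (1×57.094 + 3×63) = 184.6 kips.
Tension yield (gross): A_g = 7.0625×0.375 = 2.6484 in². φR_n = 0.90 × 50 × 2.6484 = 119.2 kips.
Governing: min(320.4, 184.6, 119.2) = 119.2 kips → gross-section yield.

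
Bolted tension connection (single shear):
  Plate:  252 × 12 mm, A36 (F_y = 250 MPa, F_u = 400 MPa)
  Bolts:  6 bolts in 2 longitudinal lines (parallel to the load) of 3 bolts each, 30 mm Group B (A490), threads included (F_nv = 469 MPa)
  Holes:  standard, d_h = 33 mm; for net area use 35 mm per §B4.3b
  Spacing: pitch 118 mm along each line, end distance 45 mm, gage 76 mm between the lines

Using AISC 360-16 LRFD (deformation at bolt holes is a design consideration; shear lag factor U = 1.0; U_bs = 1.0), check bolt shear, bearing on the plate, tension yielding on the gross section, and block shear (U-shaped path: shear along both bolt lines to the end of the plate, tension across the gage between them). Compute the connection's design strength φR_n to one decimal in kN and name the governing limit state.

Bolt shear: A_b = π(30)²/4 = 706.86 mm². φR_n = 0.75 × 469 × 706.86 × 6 × 1 = 1491.8 kN.
Bearing (12 mm plate, F_u = 400 MPa): end bolts L_c = 45 − 33/2 = 28.5, R_n = min(1.2×28.5×12×400, 2.4×30×12×400) = 164.16 kN/bolt; interior L_c = 118 − 33 = 85, R_n = 345.6 kN/bolt. φR_n = 0.75 × (2×164.16 + 4×345.6) = 1283.0 kN.
Tension yield (gross): A_g = 252×12 = 3024 mm². φR_n = 0.90 × 250 × 3024 = 680.4 kN.
Block shear: shear path 2×[45+2×118] = 2×281 mm, A_gv = 6744, A_nv = 2×(281 − 2.5×35)×12 = 4644 mm²; tension across gage: (76 − 1×35)×12 = 492 mm². R_n = min(0.6×400×4644, 0.6×250×6744) + 1.0×400×492 = min(1114.6, 1011.6) + 196.8 = 1208.4 kN. φR_n = 0.75 × 1208.4 = 906.3 kN.
Governing: min(1491.8, 1283.0, 680.4, 906.3) = 680.4 kN → gross-section yield.

680.4 kN (gross-section yield governs)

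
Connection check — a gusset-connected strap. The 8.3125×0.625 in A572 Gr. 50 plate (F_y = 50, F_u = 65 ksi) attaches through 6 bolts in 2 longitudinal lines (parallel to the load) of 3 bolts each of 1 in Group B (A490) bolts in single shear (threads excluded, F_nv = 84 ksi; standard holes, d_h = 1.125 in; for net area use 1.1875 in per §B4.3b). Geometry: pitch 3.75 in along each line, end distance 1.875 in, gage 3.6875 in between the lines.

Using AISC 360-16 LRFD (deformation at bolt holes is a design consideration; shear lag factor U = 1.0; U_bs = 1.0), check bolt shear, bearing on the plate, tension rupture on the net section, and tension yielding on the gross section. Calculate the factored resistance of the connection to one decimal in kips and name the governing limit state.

180.9 kips (net-section rupture governs)

Bolt shear: A_b = π(1)²/4 = 0.7854 in². φR_n = 0.75 × 84 × 0.7854 × 6 × 1 = 296.9 kips.
Bearing (0.625 in plate, F_u = 65 ksi): end bolts L_c = 1.875 − 1.125/2 = 1.3125, R_n = min(1.2×1.3125×0.625×65, 2.4×1×0.625×65) = 63.984 kips/bolt; interior L_c = 3.75 − 1.125 = 2.625, R_n = 97.5 kips/bolt. φR_n = 0.75 × (2×63.984 + 4×97.5) = 388.5 kips.
Tension rupture (net): A_n = (8.3125 − 2×1.1875)×0.625 = 3.7109 in² (U = 1.0, A_e = A_n). φR_n = 0.75 × 65 × 3.7109 = 180.9 kips.
Tension yield (gross): A_g = 8.3125×0.625 = 5.1953 in². φR_n = 0.90 × 50 × 5.1953 = 233.8 kips.
Governing: min(296.9, 388.5, 180.9, 233.8) = 180.9 kips → net-section rupture.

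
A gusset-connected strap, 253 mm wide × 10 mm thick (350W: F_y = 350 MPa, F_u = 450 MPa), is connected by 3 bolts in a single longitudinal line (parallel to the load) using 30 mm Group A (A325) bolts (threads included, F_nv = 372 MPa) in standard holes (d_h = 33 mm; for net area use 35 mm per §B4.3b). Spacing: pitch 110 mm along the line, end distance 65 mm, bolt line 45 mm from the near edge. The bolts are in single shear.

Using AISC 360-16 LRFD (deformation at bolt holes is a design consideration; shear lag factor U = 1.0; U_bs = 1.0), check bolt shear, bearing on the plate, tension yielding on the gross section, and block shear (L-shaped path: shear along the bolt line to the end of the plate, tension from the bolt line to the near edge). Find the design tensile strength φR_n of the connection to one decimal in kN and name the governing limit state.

492.8 kN (block shear governs)

Bolt shear: A_b = π(30)²/4 = 706.86 mm². φR_n = 0.75 × 372 × 706.86 × 3 × 1 = 591.6 kN.
Bearing (10 mm plate, F_u = 450 MPa): end bolts L_c = 65 − 33/2 = 48.5, R_n = min(1.2×48.5×10×450, 2.4×30×10×450) = 261.9 kN/bolt; interior L_c = 110 − 33 = 77, R_n = 324 kN/bolt. φR_n = 0.75 × (1×261.9 + 2×324) = 682.4 kN.
Tension yield (gross): A_g = 253×10 = 2530 mm². φR_n = 0.90 × 350 × 2530 = 797.0 kN.
Block shear: shear path 1×[65+2×110] = 1×285 mm, A_gv = 2850, A_nv = 1×(285 − 2.5×35)×10 = 1975 mm²; tension to near edge: (45 − 0.5×35)×10 = 275 mm². R_n = min(0.6×450×1975, 0.6×350×2850) + 1.0×450×275 = min(533.25, 598.5) + 123.75 = 657 kN. φR_n = 0.75 × 657 = 492.8 kN.
Governing: min(591.6, 682.4, 797.0, 492.8) = 492.8 kN → block shear.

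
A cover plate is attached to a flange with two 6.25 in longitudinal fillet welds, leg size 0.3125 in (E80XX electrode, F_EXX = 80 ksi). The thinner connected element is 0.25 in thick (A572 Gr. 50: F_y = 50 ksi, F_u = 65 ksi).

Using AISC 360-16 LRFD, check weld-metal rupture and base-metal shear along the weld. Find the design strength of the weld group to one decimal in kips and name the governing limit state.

91.4 kips (base-metal shear governs)

Weld metal: throat = 0.707×0.3125 = 0.22094 in, L = 2×6.25 = 12.5 in. φR_n = 0.75 × 0.6 × 80 × 0.22094 × 12.5 = 99.4 kips.
Base metal shear (0.25 in plate): yield φR_n = 1.0×0.6×50×0.25×12.5 = 93.8 kips; rupture φR_n = 0.75×0.6×65×0.25×12.5 = 91.4 kips; take 91.4 kips (rupture).
Governing: min(99.4, 91.4) = 91.4 kips → base-metal shear.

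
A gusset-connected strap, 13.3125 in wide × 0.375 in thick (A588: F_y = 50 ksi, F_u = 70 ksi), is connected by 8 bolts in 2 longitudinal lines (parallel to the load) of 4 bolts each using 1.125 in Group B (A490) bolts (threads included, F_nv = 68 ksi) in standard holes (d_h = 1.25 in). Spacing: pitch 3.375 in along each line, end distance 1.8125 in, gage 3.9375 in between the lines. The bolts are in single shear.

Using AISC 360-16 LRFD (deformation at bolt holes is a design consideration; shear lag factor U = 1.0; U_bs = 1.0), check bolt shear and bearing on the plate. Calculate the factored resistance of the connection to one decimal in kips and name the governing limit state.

Bolt shear: A_b = π(1.125)²/4 = 0.99402 in². φR_n = 0.75 × 68 × 0.99402 × 8 × 1 = 405.6 kips.
Bearing (0.375 in plate, F_u = 70 ksi): end bolts L_c = 1.8125 − 1.25/2 = 1.1875, R_n = min(1.2×1.1875×0.375×70, 2.4×1.125×0.375×70) = 37.406 kips/bolt; interior L_c = 3.375 − 1.25 = 2.125, R_n = 66.938 kips/bolt. φR_n = 0.75 × (2×37.406 + 6×66.938) = 357.3 kips.
Governing: min(405.6, 357.3) = 357.3 kips → bearing.

357.3 kips (bearing governs)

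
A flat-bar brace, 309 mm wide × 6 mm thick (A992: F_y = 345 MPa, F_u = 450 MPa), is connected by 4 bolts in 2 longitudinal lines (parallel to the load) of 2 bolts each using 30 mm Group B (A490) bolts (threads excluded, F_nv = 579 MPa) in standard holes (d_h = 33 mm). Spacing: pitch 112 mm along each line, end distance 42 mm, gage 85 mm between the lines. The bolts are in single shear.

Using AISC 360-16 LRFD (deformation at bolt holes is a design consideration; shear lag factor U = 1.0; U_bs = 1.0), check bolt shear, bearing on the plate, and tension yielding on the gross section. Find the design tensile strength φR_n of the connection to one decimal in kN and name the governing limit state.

415.5 kN (bearing governs)

Bolt shear: A_b = π(30)²/4 = 706.86 mm². φR_n = 0.75 × 579 × 706.86 × 4 × 1 = 1227.8 kN.
Bearing (6 mm plate, F_u = 450 MPa): end bolts L_c = 42 − 33/2 = 25.5, R_n = min(1.2×25.5×6×450, 2.4×30×6×450) = 82.62 kN/bolt; interior L_c = 112 − 33 = 79, R_n = 194.4 kN/bolt. φR_n = 0.75 × (2×82.62 + 2×194.4) = 415.5 kN.
Tension yield (gross): A_g = 309×6 = 1854 mm². φR_n = 0.90 × 345 × 1854 = 575.7 kN.
Governing: min(1227.8, 415.5, 575.7) = 415.5 kN → bearing.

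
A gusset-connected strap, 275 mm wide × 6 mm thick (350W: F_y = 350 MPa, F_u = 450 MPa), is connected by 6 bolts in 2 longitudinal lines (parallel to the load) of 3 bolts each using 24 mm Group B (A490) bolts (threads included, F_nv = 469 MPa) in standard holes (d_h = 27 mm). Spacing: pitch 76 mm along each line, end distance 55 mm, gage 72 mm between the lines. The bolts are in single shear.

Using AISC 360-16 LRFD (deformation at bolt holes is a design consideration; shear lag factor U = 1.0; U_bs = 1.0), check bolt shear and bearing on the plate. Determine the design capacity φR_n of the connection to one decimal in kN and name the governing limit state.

Bolt shear: A_b = π(24)²/4 = 452.39 mm². φR_n = 0.75 × 469 × 452.39 × 6 × 1 = 954.8 kN.
Bearing (6 mm plate, F_u = 450 MPa): end bolts L_c = 55 − 27/2 = 41.5, R_n = min(1.2×41.5×6×450, 2.4×24×6×450) = 134.46 kN/bolt; interior L_c = 76 − 27 = 49, R_n = 155.52 kN/bolt. φR_n = 0.75 × (2×134.46 + 4×155.52) = 668.3 kN.
Governing: min(954.8, 668.3) = 668.3 kN → bearing.

668.3 kN (bearing governs)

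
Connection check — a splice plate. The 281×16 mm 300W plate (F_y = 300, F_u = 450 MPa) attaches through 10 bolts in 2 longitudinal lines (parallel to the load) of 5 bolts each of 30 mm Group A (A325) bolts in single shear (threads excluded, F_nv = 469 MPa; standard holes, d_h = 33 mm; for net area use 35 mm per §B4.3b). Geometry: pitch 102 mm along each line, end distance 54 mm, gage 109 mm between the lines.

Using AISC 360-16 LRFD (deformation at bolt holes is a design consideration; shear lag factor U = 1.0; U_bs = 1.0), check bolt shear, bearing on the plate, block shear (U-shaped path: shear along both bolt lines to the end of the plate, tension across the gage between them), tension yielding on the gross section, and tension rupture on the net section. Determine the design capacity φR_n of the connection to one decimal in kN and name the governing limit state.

Bolt shear: A_b = π(30)²/4 = 706.86 mm². φR_n = 0.75 × 469 × 706.86 × 10 × 1 = 2486.4 kN.
Bearing (16 mm plate, F_u = 450 MPa): end bolts L_c = 54 − 33/2 = 37.5, R_n = min(1.2×37.5×16×450, 2.4×30×16×450) = 324 kN/bolt; interior L_c = 102 − 33 = 69, R_n = 518.4 kN/bolt. φR_n = 0.75 × (2×324 + 8×518.4) = 3596.4 kN.
Block shear: shear path 2×[54+4×102] = 2×462 mm, A_gv = 14784, A_nv = 2×(462 − 4.5×35)×16 = 9744 mm²; tension across gage: (109 − 1×35)×16 = 1184 mm². R_n = min(0.6×450×9744, 0.6×300×14784) + 1.0×450×1184 = min(2630.9, 2661.1) + 532.8 = 3163.7 kN. φR_n = 0.75 × 3163.7 = 2372.8 kN.
Tension yield (gross): A_g = 281×16 = 4496 mm². φR_n = 0.90 × 300 × 4496 = 1213.9 kN.
Tension rupture (net): A_n = (281 − 2×35)×16 = 3376 mm² (U = 1.0, A_e = A_n). φR_n = 0.75 × 450 × 3376 = 1139.4 kN.
Governing: min(2486.4, 3596.4, 2372.8, 1213.9, 1139.4) = 1139.4 kN → net-section rupture.

1139.4 kN (net-section rupture governs)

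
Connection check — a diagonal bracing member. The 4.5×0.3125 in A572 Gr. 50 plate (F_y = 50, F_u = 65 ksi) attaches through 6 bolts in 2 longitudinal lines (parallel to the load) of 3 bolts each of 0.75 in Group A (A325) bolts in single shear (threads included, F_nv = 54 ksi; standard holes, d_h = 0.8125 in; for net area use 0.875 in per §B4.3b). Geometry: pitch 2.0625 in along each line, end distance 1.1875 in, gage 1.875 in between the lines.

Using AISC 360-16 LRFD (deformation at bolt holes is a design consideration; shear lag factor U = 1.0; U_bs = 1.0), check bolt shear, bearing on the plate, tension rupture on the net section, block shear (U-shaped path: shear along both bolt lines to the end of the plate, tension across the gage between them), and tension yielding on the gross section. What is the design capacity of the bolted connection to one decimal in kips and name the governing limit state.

Bolt shear: A_b = π(0.75)²/4 = 0.44179 in². φR_n = 0.75 × 54 × 0.44179 × 6 × 1 = 107.4 kips.
Bearing (0.3125 in plate, F_u = 65 ksi): end bolts L_c = 1.1875 − 0.8125/2 = 0.78125, R_n = min(1.2×0.78125×0.3125×65, 2.4×0.75×0.3125×65) = 19.043 kips/bolt; interior L_c = 2.0625 − 0.8125 = 1.25, R_n = 30.469 kips/bolt. φR_n = 0.75 × (2×19.043 + 4×30.469) = 120.0 kips.
Tension rupture (net): A_n = (4.5 − 2×0.875)×0.3125 = 0.85938 in² (U = 1.0, A_e = A_n). φR_n = 0.75 × 65 × 0.85938 = 41.9 kips.
Block shear: shear path 2×[1.1875+2×2.0625] = 2×5.3125 in, A_gv = 3.3203, A_nv = 2×(5.3125 − 2.5×0.875)×0.3125 = 1.9531 in²; tension across gage: (1.875 − 1×0.875)×0.3125 = 0.3125 in². R_n = min(0.6×65×1.9531, 0.6×50×3.3203) + 1.0×65×0.3125 = min(76.171, 99.609) + 20.313 = 96.484 kips. φR_n = 0.75 × 96.484 = 72.4 kips.
Tension yield (gross): A_g = 4.5×0.3125 = 1.4063 in². φR_n = 0.90 × 50 × 1.4063 = 63.3 kips.
Governing: min(107.4, 120.0, 41.9, 72.4, 63.3) = 41.9 kips → net-section rupture.

41.9 kips (net-section rupture governs)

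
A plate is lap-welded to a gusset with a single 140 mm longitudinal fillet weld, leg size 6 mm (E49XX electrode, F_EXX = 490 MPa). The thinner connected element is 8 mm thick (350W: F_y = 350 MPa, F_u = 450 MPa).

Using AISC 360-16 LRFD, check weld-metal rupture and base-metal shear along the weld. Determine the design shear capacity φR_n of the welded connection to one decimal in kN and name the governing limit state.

Weld metal: throat = 0.707×6 = 4.242 mm, L = 140 mm. φR_n = 0.75 × 0.6 × 490 × 4.242 × 140 = 131.0 kN.
Base metal shear (8 mm plate): yield φR_n = 1.0×0.6×350×8×140 = 235.2 kN; rupture φR_n = 0.75×0.6×450×8×140 = 226.8 kN; take 226.8 kN (rupture).
Governing: min(131.0, 226.8) = 131.0 kN → weld metal.

131.0 kN (weld metal governs)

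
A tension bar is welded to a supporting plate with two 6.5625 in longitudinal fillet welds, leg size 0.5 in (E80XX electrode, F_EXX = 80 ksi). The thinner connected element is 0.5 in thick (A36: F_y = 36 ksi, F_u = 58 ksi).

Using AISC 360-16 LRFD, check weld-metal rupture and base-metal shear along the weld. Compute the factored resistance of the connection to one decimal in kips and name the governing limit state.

Weld metal: throat = 0.707×0.5 = 0.3535 in, L = 2×6.5625 = 13.125 in. φR_n = 0.75 × 0.6 × 80 × 0.3535 × 13.125 = 167.0 kips.
Base metal shear (0.5 in plate): yield φR_n = 1.0×0.6×36×0.5×13.125 = 141.8 kips; rupture φR_n = 0.75×0.6×58×0.5×13.125 = 171.3 kips; take 141.8 kips (yield).
Governing: min(167.0, 141.8) = 141.8 kips → base-metal shear.

141.8 kips (base-metal shear governs)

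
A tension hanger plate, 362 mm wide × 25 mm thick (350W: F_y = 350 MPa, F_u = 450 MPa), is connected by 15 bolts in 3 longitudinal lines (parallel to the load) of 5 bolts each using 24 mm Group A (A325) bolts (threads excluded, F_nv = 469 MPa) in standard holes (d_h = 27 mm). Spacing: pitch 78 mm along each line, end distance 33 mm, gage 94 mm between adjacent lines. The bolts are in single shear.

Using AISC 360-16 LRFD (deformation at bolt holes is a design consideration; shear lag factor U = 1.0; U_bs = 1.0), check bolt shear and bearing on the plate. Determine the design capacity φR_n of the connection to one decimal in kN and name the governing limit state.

2386.9 kN (bolt shear governs)

Bolt shear: A_b = π(24)²/4 = 452.39 mm². φR_n = 0.75 × 469 × 452.39 × 15 × 1 = 2386.9 kN.
Bearing (25 mm plate, F_u = 450 MPa): end bolts L_c = 33 − 27/2 = 19.5, R_n = min(1.2×19.5×25×450, 2.4×24×25×450) = 263.25 kN/bolt; interior L_c = 78 − 27 = 51, R_n = 648 kN/bolt. φR_n = 0.75 × (3×263.25 + 12×648) = 6424.3 kN.
Governing: min(2386.9, 6424.3) = 2386.9 kN → bolt shear.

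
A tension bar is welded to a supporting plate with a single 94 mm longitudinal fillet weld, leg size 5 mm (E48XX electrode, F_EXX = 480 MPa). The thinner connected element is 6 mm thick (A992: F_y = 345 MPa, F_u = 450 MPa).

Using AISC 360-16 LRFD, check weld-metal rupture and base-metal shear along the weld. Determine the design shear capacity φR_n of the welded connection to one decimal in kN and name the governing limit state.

Weld metal: throat = 0.707×5 = 3.535 mm, L = 94 mm. φR_n = 0.75 × 0.6 × 480 × 3.535 × 94 = 71.8 kN.
Base metal shear (6 mm plate): yield φR_n = 1.0×0.6×345×6×94 = 116.7 kN; rupture φR_n = 0.75×0.6×450×6×94 = 114.2 kN; take 114.2 kN (rupture).
Governing: min(71.8, 114.2) = 71.8 kN → weld metal.

71.8 kN (weld metal governs)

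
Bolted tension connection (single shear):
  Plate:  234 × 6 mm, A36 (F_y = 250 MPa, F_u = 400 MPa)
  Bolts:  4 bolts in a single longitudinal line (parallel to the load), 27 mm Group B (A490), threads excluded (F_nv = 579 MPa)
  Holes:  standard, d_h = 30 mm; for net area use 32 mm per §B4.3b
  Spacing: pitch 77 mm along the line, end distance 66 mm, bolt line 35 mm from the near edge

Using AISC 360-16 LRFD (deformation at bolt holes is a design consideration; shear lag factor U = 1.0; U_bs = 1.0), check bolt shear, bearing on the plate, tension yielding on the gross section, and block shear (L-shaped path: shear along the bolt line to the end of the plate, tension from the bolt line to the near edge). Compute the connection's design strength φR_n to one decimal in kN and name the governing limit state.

Bolt shear: A_b = π(27)²/4 = 572.56 mm². φR_n = 0.75 × 579 × 572.56 × 4 × 1 = 994.5 kN.
Bearing (6 mm plate, F_u = 400 MPa): end bolts L_c = 66 − 30/2 = 51, R_n = min(1.2×51×6×400, 2.4×27×6×400) = 146.88 kN/bolt; interior L_c = 77 − 30 = 47, R_n = 135.36 kN/bolt. φR_n = 0.75 × (1×146.88 + 3×135.36) = 414.7 kN.
Tension yield (gross): A_g = 234×6 = 1404 mm². φR_n = 0.90 × 250 × 1404 = 315.9 kN.
Block shear: shear path 1×[66+3×77] = 1×297 mm, A_gv = 1782, A_nv = 1×(297 − 3.5×32)×6 = 1110 mm²; tension to near edge: (35 − 0.5×32)×6 = 114 mm². R_n = min(0.6×400×1110, 0.6×250×1782) + 1.0×400×114 = min(266.4, 267.3) + 45.6 = 312 kN. φR_n = 0.75 × 312 = 234.0 kN.
Governing: min(994.5, 414.7, 315.9, 234.0) = 234.0 kN → block shear.

234.0 kN (block shear governs)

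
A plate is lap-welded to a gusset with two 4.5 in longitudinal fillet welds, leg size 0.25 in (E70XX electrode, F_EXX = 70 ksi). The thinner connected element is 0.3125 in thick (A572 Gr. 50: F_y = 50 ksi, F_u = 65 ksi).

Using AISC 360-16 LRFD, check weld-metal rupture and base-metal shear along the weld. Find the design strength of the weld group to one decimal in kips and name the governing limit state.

50.1 kips (weld metal governs)

Weld metal: throat = 0.707×0.25 = 0.17675 in, L = 2×4.5 = 9 in. φR_n = 0.75 × 0.6 × 70 × 0.17675 × 9 = 50.1 kips.
Base metal shear (0.3125 in plate): yield φR_n = 1.0×0.6×50×0.3125×9 = 84.4 kips; rupture φR_n = 0.75×0.6×65×0.3125×9 = 82.3 kips; take 82.3 kips (rupture).
Governing: min(50.1, 82.3) = 50.1 kips → weld metal.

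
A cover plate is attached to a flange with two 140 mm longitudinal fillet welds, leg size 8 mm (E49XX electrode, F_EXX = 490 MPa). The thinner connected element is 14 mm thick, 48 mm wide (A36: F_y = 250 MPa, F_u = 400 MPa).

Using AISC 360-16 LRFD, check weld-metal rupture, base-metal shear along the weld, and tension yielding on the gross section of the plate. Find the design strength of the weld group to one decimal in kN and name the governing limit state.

Weld metal: throat = 0.707×8 = 5.656 mm, L = 2×140 = 280 mm. φR_n = 0.75 × 0.6 × 490 × 5.656 × 280 = 349.2 kN.
Base metal shear (14 mm plate): yield φR_n = 1.0×0.6×250×14×280 = 588.0 kN; rupture φR_n = 0.75×0.6×400×14×280 = 705.6 kN; take 588.0 kN (yield).
Tension yield (gross): A_g = 48×14 = 672 mm². φR_n = 0.90 × 250 × 672 = 151.2 kN.
Governing: min(349.2, 588.0, 151.2) = 151.2 kN → gross-section yield.

151.2 kN (gross-section yield governs)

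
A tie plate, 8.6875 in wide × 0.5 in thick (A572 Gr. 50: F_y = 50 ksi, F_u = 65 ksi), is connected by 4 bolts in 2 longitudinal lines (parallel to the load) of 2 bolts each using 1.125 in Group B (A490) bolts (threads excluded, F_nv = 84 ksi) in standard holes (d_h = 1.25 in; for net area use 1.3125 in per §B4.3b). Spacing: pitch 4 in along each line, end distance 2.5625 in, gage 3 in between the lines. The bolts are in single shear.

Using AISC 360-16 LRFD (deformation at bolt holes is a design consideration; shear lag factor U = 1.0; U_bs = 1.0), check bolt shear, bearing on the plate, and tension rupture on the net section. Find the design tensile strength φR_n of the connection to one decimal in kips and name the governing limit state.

147.8 kips (net-section rupture governs)

Bolt shear: A_b = π(1.125)²/4 = 0.99402 in². φR_n = 0.75 × 84 × 0.99402 × 4 × 1 = 250.5 kips.
Bearing (0.5 in plate, F_u = 65 ksi): end bolts L_c = 2.5625 − 1.25/2 = 1.9375, R_n = min(1.2×1.9375×0.5×65, 2.4×1.125×0.5×65) = 75.563 kips/bolt; interior L_c = 4 − 1.25 = 2.75, R_n = 87.75 kips/bolt. φR_n = 0.75 × (2×75.563 + 2×87.75) = 245.0 kips.
Tension rupture (net): A_n = (8.6875 − 2×1.3125)×0.5 = 3.0313 in² (U = 1.0, A_e = A_n). φR_n = 0.75 × 65 × 3.0313 = 147.8 kips.
Governing: min(250.5, 245.0, 147.8) = 147.8 kips → net-section rupture.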